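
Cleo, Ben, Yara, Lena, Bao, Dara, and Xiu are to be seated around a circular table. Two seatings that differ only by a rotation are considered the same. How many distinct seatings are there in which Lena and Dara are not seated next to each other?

480

Without the restriction there are (6)! = 720 seatings.
Those with Lena next to Dara: fuse the pair into one unit and seat 6 units around a circle — 2·(5)! = 240.
Subtracting, 720 − 240 = 480.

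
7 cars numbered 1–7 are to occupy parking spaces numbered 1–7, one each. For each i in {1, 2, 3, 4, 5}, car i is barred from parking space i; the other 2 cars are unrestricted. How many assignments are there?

Let Aᵢ (for 1 ≤ i ≤ 5) be the placements that put car i in its forbidden parking space. Any j of these fix j positions, leaving (7−j)! ways to fill the rest, and there are C(5,j) ways to pick which j.
By inclusion–exclusion, the number of valid placements is Σ_{j=0}^{5} (−1)^j C(5,j)·(7−j)!.
Computing: 5040 − 3600 + 1200 − 240 + 30 − 2 = 2428.

2428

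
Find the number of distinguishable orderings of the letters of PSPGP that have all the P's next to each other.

Treat the 3 copies of P as a single block. The multiset to arrange is then {PPP, G, S}, 3 items in all.
All 3 items are distinct, so there are (3)! = 6 arrangements.

6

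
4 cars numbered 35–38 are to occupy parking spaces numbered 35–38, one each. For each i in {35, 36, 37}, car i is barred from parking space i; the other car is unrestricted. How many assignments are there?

11

Let Aᵢ (for i ∈ {35, 36, 37}) be the placements that put car i in its forbidden parking space. Any j of these fix j positions, leaving (4−j)! ways to fill the rest, and there are C(3,j) ways to pick which j.
By inclusion–exclusion, the number of valid placements is Σ_{j=0}^{3} (−1)^j C(3,j)·(4−j)!.
Computing: 24 − 18 + 6 − 1 = 11.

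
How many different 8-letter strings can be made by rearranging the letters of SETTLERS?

Letter multiplicities in SETTLERS: E×2, L×1, R×1, S×2, T×2.
The number of distinct arrangements is 8!/(2!·2!·2!) = 40320/8 = 5040.

5040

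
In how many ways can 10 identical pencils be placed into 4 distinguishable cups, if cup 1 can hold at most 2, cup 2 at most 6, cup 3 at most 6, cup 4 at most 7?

118

By stars and bars, unrestricted non-negative solutions to x_1+…+x_4 = 10 number C(10+3,3) = 286.
Subtract solutions that violate a single cap (substitute x_i' = x_i − (cap_i+1)): x_1 ≥ 3 gives C(10,3) = 120; x_2 ≥ 7 gives C(6,3) = 20; x_3 ≥ 7 gives C(6,3) = 20; x_4 ≥ 8 gives C(5,3) = 10. Together 170.
Add back pairs where two caps are both exceeded: 1 + 1 + 0 + 0 + 0 + 0 = 2.
By inclusion–exclusion the count is 286 − 170 + 2 = 118.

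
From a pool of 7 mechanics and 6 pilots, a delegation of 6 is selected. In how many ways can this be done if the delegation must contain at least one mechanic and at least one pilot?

1708

Total 6-person selections from all 13: C(13,6) = 1716.
Subtract selections that omit an entire group: no mechanics → C(6,6) = 1; no pilots → C(7,6) = 7.
Both groups omitted at once is impossible, so 1716 − 8 = 1708.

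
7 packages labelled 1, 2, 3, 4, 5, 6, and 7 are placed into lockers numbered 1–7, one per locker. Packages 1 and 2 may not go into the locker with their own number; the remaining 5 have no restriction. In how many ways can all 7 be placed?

Let Aᵢ (for i ∈ {1, 2}) be the placements that put package i in its forbidden locker. Any j of these fix j positions, leaving (7−j)! ways to fill the rest, and there are C(2,j) ways to pick which j.
By inclusion–exclusion, the number of valid placements is Σ_{j=0}^{2} (−1)^j C(2,j)·(7−j)!.
Computing: 5040 − 1440 + 120 = 3720.

3720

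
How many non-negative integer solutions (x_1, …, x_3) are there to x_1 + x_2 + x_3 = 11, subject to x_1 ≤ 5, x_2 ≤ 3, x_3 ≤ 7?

Ignoring the caps, the number of non-negative solutions to x_1+…+x_3 = 11 is C(13,2) = 78.
Subtract solutions that violate a single cap (substitute x_i' = x_i − (cap_i+1)): x_1 ≥ 6 gives C(7,2) = 21; x_2 ≥ 4 gives C(9,2) = 36; x_3 ≥ 8 gives C(5,2) = 10. Together 67.
Add back pairs where two caps are both exceeded: 3 + 0 + 0 = 3.
By inclusion–exclusion the count is 78 − 67 + 3 = 14.

14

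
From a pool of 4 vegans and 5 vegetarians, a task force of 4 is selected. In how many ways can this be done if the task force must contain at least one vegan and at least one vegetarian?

120

Unrestricted: C(9,4) = 126 ways to pick any 4 of the 9.
Subtract selections that omit an entire group: no vegans → C(5,4) = 5; no vegetarians → C(4,4) = 1.
Both groups omitted at once is impossible, so 126 − 6 = 120.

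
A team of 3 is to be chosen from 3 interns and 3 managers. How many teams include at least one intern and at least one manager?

Total 3-person selections from all 6: C(6,3) = 20.
Selections missing a whole group: no interns → C(3,3) = 1; no managers → C(3,3) = 1.
Both groups omitted at once is impossible, so 20 − 2 = 18.

18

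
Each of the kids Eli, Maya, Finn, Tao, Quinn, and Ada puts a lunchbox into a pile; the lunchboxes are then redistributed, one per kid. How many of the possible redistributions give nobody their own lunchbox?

Count assignments avoiding every fixed point. For any j of the 6 kids fixed to their own lunchbox, the other 6−j can be arranged in (6−j)! ways.
By inclusion–exclusion this is Σ_{j=0}^{6} (−1)^j C(6,j)·(6−j)!.
Computing: 720 − 720 + 360 − 120 + 30 − 6 + 1 = 265.

265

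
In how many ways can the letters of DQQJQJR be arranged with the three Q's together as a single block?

Treat the 3 copies of Q as a single block. The multiset to arrange is then {QQQ, D, J, J, R}, 5 items in all.
That gives (5)!/(2!) = 60 arrangements.

60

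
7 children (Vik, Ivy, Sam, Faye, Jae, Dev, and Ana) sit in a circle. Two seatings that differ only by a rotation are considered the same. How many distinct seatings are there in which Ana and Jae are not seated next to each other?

Without the restriction there are (6)! = 720 seatings.
Those with Ana next to Jae: fuse the pair into one unit and seat 6 units around a circle — 2·(5)! = 240.
Subtracting, 720 − 240 = 480.

480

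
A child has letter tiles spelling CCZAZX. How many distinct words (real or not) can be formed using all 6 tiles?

180

CCZAZX has 6 letters with C appearing twice and Z appearing twice.
The number of distinct arrangements is 6!/(2!·2!) = 720/4 = 180.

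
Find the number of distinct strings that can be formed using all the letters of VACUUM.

360

VACUUM has 6 letters with U appearing twice.
Dividing 6! = 720 by 2! = 2 for the repeated letters gives 360.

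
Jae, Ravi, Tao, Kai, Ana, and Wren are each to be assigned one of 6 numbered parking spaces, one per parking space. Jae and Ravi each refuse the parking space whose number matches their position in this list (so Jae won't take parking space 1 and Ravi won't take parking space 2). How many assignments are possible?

Let Aᵢ (for i ∈ {1, 2}) be the placements that put person i in their forbidden parking space. Any j of these fix j positions, leaving (6−j)! ways to fill the rest, and there are C(2,j) ways to pick which j.
By inclusion–exclusion, the number of valid placements is Σ_{j=0}^{2} (−1)^j C(2,j)·(6−j)!.
Computing: 720 − 240 + 24 = 504.

504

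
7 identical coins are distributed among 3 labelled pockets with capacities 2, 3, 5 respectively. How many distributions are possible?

9

By stars and bars, unrestricted non-negative solutions to x_1+…+x_3 = 7 number C(7+2,2) = 36.
Subtract solutions that violate a single cap (substitute x_i' = x_i − (cap_i+1)): x_1 ≥ 3 gives C(6,2) = 15; x_2 ≥ 4 gives C(5,2) = 10; x_3 ≥ 6 gives C(3,2) = 3. Together 28.
Add back pairs where two caps are both exceeded: 1 + 0 + 0 = 1.
By inclusion–exclusion the count is 36 − 28 + 1 = 9.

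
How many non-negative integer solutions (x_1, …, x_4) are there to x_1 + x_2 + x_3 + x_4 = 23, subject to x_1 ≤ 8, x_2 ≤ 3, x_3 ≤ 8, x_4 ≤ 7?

20

Without the upper bounds there are C(26,3) = 2600 ways to split 23 among 4 variables.
Subtract solutions that violate a single cap (substitute x_i' = x_i − (cap_i+1)): x_1 ≥ 9 gives C(17,3) = 680; x_2 ≥ 4 gives C(22,3) = 1540; x_3 ≥ 9 gives C(17,3) = 680; x_4 ≥ 8 gives C(18,3) = 816. Together 3716.
Add back pairs where two caps are both exceeded: 286 + 56 + 84 + 286 + 364 + 84 = 1160.
Subtract triples: 4 + 10 + 0 + 10 = 24.
By inclusion–exclusion the count is 2600 − 3716 + 1160 − 24 = 20.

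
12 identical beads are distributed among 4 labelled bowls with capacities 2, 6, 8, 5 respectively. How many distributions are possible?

By stars and bars, unrestricted non-negative solutions to x_1+…+x_4 = 12 number C(12+3,3) = 455.
Subtract solutions that violate a single cap (substitute x_i' = x_i − (cap_i+1)): x_1 ≥ 3 gives C(12,3) = 220; x_2 ≥ 7 gives C(8,3) = 56; x_3 ≥ 9 gives C(6,3) = 20; x_4 ≥ 6 gives C(9,3) = 84. Together 380.
Add back pairs where two caps are both exceeded: 10 + 1 + 20 + 0 + 0 + 0 = 31.
By inclusion–exclusion the count is 455 − 380 + 31 = 106.

106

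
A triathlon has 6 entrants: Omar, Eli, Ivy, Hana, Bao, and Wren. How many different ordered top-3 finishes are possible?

This is an ordered selection of 3 from 6: P(6,3).
That gives 6 × 5 × 4 = 120.

120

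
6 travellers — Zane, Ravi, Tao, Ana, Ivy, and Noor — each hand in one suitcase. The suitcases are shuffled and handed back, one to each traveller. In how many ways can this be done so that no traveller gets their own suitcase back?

Let Aᵢ be the assignments in which traveller i gets their own suitcase. We want the size of the complement of A₁∪…∪A_6.
By inclusion–exclusion this is Σ_{j=0}^{6} (−1)^j C(6,j)·(6−j)!.
Computing: 720 − 720 + 360 − 120 + 30 − 6 + 1 = 265.

265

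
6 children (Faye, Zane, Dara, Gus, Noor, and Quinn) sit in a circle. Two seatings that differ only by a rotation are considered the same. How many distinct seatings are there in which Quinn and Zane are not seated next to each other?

Without the restriction there are (5)! = 120 seatings.
Seatings with Quinn beside Zane: treat them as a block with 2 internal orders, giving 2 × (4)! = 48.
Subtracting, 120 − 48 = 72.

72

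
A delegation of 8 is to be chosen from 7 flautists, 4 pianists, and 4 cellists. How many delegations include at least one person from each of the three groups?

6104

With no constraint there are C(15,8) = 6435 possible selections.
Subtract selections that omit an entire group: no flautists → C(8,8) = 1; no pianists → C(11,8) = 165; no cellists → C(11,8) = 165.
Add back selections omitting two groups (i.e. drawn from a single group): C(7,8) + C(4,8) + C(4,8) = 0.
By inclusion–exclusion: 6435 − 331 + 0 = 6104.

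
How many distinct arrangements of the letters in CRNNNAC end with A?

Fix A in the last position and arrange the remaining 6 letters.
Those 6 letters have C appearing twice and N appearing 3 times, giving (6)!/(3!·2!) = 60.

60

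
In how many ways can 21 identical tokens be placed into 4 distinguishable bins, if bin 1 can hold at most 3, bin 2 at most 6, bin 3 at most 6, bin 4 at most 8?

10

Ignoring the caps, the number of non-negative solutions to x_1+…+x_4 = 21 is C(24,3) = 2024.
Subtract solutions that violate a single cap (substitute x_i' = x_i − (cap_i+1)): x_1 ≥ 4 gives C(20,3) = 1140; x_2 ≥ 7 gives C(17,3) = 680; x_3 ≥ 7 gives C(17,3) = 680; x_4 ≥ 9 gives C(15,3) = 455. Together 2955.
Add back pairs where two caps are both exceeded: 286 + 286 + 165 + 120 + 56 + 56 = 969.
Subtract triples: 20 + 4 + 4 + 0 = 28.
By inclusion–exclusion the count is 2024 − 2955 + 969 − 28 = 10.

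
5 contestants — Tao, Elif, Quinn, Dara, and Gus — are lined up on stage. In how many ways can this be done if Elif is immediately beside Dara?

Treat {Elif, Dara} as a single unit. There are 4 units to order, and the pair itself can be ordered 2 ways.
So the count is 2·(4)! = 48.

48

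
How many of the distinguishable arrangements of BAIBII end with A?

10

Fix A in the last position and arrange the remaining 5 letters.
Those 5 letters have B appearing twice and I appearing 3 times, giving (5)!/(3!·2!) = 10.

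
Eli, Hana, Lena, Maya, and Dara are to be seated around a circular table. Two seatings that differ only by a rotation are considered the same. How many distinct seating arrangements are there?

24

Fix one person's seat to break rotational symmetry; the remaining 4 people can be arranged in (4)! = 24 ways.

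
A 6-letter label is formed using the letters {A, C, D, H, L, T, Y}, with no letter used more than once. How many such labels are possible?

5040

With no repetition, fill the 6 letters in order: 7 choices, then 6, down to 2.
That product is 7 × 6 × 5 × 4 × 3 × 2 = 5040.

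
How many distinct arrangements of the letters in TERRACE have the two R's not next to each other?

Total arrangements of TERRACE: 7!/(2!·2!) = 1260.
If the two R's are adjacent, glue them into one block, leaving 6 items to arrange: (6)!/(2!) = 360 ways.
Hence 1260 − 360 = 900.

900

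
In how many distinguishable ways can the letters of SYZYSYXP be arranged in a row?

SYZYSYXP has 8 letters with S appearing twice and Y appearing 3 times.
The number of distinct arrangements is 8!/(3!·2!) = 40320/12 = 3360.

3360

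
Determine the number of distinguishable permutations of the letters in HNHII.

30

HNHII has 5 letters with H appearing twice and I appearing twice.
Dividing 5! = 120 by 2!·2! = 4 for the repeated letters gives 30.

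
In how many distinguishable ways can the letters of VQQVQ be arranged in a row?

VQQVQ has 5 letters with Q appearing 3 times and V appearing twice.
So there are 5! / (3!·2!) = 10 distinguishable arrangements.

10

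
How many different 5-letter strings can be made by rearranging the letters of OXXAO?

30

OXXAO has 5 letters with O appearing twice and X appearing twice.
Dividing 5! = 120 by 2!·2! = 4 for the repeated letters gives 30.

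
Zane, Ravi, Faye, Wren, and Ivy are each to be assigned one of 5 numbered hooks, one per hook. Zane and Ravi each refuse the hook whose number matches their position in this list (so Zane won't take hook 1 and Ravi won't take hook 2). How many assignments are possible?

78

Let Aᵢ (for i ∈ {1, 2}) be the placements that put person i in their forbidden hook. Any j of these fix j positions, leaving (5−j)! ways to fill the rest, and there are C(2,j) ways to pick which j.
By inclusion–exclusion, the number of valid placements is Σ_{j=0}^{2} (−1)^j C(2,j)·(5−j)!.
Computing: 120 − 48 + 6 = 78.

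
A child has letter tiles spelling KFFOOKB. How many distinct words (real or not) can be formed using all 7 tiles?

630

KFFOOKB has 7 letters with F appearing twice, K appearing twice, and O appearing twice.
The number of distinct arrangements is 7!/(2!·2!·2!) = 5040/8 = 630.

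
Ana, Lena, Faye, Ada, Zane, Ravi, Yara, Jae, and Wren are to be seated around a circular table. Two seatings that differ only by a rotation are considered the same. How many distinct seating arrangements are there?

40320

Fix one person's seat to break rotational symmetry; the remaining 8 people can be arranged in (8)! = 40320 ways.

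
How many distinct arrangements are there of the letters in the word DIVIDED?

420

DIVIDED has 7 letters with D appearing 3 times and I appearing twice.
Dividing 7! = 5040 by 3!·2! = 12 for the repeated letters gives 420.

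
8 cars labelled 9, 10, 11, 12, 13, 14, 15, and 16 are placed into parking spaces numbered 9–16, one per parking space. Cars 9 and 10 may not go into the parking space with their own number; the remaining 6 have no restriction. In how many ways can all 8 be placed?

30960

Let Aᵢ (for i ∈ {9, 10}) be the placements that put car i in its forbidden parking space. Any j of these fix j positions, leaving (8−j)! ways to fill the rest, and there are C(2,j) ways to pick which j.
By inclusion–exclusion, the number of valid placements is Σ_{j=0}^{2} (−1)^j C(2,j)·(8−j)!.
Computing: 40320 − 10080 + 720 = 30960.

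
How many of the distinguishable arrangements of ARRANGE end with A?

With the last slot taken by A, it remains to arrange the other 6 letters (RRANGE).
Those 6 letters have R appearing twice, giving (6)!/(2!) = 360.

360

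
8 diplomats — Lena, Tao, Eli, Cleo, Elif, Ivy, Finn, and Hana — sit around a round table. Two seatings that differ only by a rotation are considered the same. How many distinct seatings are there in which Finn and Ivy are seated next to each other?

Glue Finn and Ivy into a block (2 internal orders). Seating 7 units around a circle gives (6)! arrangements.
So 2 × (6)! = 2 × 720 = 1440.

1440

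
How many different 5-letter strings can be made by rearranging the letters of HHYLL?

HHYLL has 5 letters with H appearing twice and L appearing twice.
So there are 5! / (2!·2!) = 30 distinguishable arrangements.

30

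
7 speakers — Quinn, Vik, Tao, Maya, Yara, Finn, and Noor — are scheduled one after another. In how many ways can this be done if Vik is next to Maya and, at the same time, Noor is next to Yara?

480

Treat {Vik,Maya} as one block (2 orders) and {Noor,Yara} as another (2 orders).
That leaves 5 units to arrange: 2 × 2 × 5! = 4 × 120 = 480.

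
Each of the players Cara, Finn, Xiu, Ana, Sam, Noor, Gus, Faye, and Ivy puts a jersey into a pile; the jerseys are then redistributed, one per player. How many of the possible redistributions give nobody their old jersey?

Let Aᵢ be the assignments in which player i gets their old jersey. We want the size of the complement of A₁∪…∪A_9.
By inclusion–exclusion this is Σ_{j=0}^{9} (−1)^j C(9,j)·(9−j)!.
Computing: 362880 − 362880 + 181440 − 60480 + 15120 − 3024 + 504 − 72 + 9 − 1 = 133496.

133496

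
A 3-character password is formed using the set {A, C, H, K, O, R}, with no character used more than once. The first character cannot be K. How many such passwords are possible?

100

The first character has 6−1 = 5 choices (anything except K).
The remaining 2 characters are filled from the other 5 symbols without repetition: 5 × 4 = 20.
Total: 5 × 20 = 100.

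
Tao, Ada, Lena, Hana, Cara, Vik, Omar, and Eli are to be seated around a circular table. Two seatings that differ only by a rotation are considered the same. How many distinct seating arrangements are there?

Seat Tao anywhere (absorbing the rotational symmetry), then permute the other 7: (7)! = 5040.

5040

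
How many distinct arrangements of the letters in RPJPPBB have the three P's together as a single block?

Treat the 3 copies of P as a single block. The multiset to arrange is then {PPP, B, B, J, R}, 5 items in all.
That gives (5)!/(2!) = 60 arrangements.

60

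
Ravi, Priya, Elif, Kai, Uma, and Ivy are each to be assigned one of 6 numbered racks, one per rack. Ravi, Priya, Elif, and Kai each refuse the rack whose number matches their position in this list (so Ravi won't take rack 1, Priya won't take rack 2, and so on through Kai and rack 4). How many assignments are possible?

Let Aᵢ (for 1 ≤ i ≤ 4) be the placements that put person i in their forbidden rack. Any j of these fix j positions, leaving (6−j)! ways to fill the rest, and there are C(4,j) ways to pick which j.
By inclusion–exclusion, the number of valid placements is Σ_{j=0}^{4} (−1)^j C(4,j)·(6−j)!.
Computing: 720 − 480 + 144 − 24 + 2 = 362.

362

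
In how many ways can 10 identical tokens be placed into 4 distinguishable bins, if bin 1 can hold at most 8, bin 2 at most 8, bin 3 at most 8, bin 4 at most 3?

190

By stars and bars, unrestricted non-negative solutions to x_1+…+x_4 = 10 number C(10+3,3) = 286.
Subtract solutions that violate a single cap (substitute x_i' = x_i − (cap_i+1)): x_1 ≥ 9 gives C(4,3) = 4; x_2 ≥ 9 gives C(4,3) = 4; x_3 ≥ 9 gives C(4,3) = 4; x_4 ≥ 4 gives C(9,3) = 84. Together 96.
No two caps can be exceeded simultaneously, so the pair terms are all 0.
By inclusion–exclusion the count is 286 − 96 + 0 = 190.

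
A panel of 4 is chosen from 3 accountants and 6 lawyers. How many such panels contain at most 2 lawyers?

51

Split by how many lawyers are chosen (0 through 2).
Sum: C(6,0)·C(3,4) + C(6,1)·C(3,3) + C(6,2)·C(3,2) = 0 + 6 + 45 = 51.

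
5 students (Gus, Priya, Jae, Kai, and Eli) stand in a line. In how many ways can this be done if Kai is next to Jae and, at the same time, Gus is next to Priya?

24

Treat {Kai,Jae} as one block (2 orders) and {Gus,Priya} as another (2 orders).
That leaves 3 units to arrange: 2 × 2 × 3! = 4 × 6 = 24.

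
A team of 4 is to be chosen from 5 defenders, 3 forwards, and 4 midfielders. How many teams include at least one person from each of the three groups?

270

Unrestricted: C(12,4) = 495 ways to pick any 4 of the 12.
Selections missing a whole group: no defenders → C(7,4) = 35; no forwards → C(9,4) = 126; no midfielders → C(8,4) = 70.
Add back selections omitting two groups (i.e. drawn from a single group): C(5,4) + C(3,4) + C(4,4) = 6.
By inclusion–exclusion: 495 − 231 + 6 = 270.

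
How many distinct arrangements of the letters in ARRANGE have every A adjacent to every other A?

Treat the 2 copies of A as a single block. The multiset to arrange is then {AA, E, G, N, R, R}, 6 items in all.
That gives (6)!/(2!) = 360 arrangements.

360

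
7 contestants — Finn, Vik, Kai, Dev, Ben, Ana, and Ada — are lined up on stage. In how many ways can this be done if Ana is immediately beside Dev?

Treat {Ana, Dev} as a single unit. There are 6 units to order, and the pair itself can be ordered 2 ways.
That gives 2 × 6! = 2 × 720 = 1440.

1440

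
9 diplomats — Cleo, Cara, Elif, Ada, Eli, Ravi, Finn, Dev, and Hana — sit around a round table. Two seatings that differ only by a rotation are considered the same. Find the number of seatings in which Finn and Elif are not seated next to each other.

All circular seatings of 9 people number (8)! = 40320.
Those with Finn next to Elif: fuse the pair into one unit and seat 8 units around a circle — 2·(7)! = 10080.
Subtracting, 40320 − 10080 = 30240.

30240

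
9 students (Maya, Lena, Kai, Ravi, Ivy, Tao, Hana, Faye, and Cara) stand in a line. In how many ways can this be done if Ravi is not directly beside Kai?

There are 9! = 362880 arrangements in all. If Ravi and Kai are adjacent, merging them into one block gives 2·(8)! = 80640 arrangements.
So 362880 − 80640 = 282240 arrangements keep them apart.

282240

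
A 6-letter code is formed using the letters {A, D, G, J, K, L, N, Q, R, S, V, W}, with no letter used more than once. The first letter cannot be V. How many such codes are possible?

609840

The first letter has 12−1 = 11 choices (anything except V).
The remaining 5 letters are filled from the other 11 symbols without repetition: 11 × 10 × 9 × 8 × 7 = 55440.
Total: 11 × 55440 = 609840.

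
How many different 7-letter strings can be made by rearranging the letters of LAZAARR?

The 7 letters of LAZAARR have repeats: A appearing 3 times and R appearing twice.
So there are 7! / (3!·2!) = 420 distinguishable arrangements.

420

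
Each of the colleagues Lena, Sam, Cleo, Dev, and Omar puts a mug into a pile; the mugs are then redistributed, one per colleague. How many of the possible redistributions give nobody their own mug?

44

This is the derangement count D_5: permutations of 5 items with no fixed point.
By inclusion–exclusion this is Σ_{j=0}^{5} (−1)^j C(5,j)·(5−j)!.
Computing: 120 − 120 + 60 − 20 + 5 − 1 = 44.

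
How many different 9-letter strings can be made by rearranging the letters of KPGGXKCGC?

15120

The 9 letters of KPGGXKCGC have repeats: C appearing twice, G appearing 3 times, and K appearing twice.
Dividing 9! = 362880 by 3!·2!·2! = 24 for the repeated letters gives 15120.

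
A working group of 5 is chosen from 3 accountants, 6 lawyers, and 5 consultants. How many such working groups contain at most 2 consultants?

1596

Split by how many consultants are chosen (0 through 2).
Sum: C(5,0)·C(9,5) + C(5,1)·C(9,4) + C(5,2)·C(9,3) = 126 + 630 + 840 = 1596.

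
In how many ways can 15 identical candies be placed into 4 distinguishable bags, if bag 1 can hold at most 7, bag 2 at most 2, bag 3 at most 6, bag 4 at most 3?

Without the upper bounds there are C(18,3) = 816 ways to split 15 among 4 bags.
Subtract solutions that violate a single cap (substitute x_i' = x_i − (cap_i+1)): x_1 ≥ 8 gives C(10,3) = 120; x_2 ≥ 3 gives C(15,3) = 455; x_3 ≥ 7 gives C(11,3) = 165; x_4 ≥ 4 gives C(14,3) = 364. Together 1104.
Add back pairs where two caps are both exceeded: 35 + 1 + 20 + 56 + 165 + 35 = 312.
Subtract triples: 0 + 1 + 0 + 4 = 5.
By inclusion–exclusion the count is 816 − 1104 + 312 − 5 = 19.

19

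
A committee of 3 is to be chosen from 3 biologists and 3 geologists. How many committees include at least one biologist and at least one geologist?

Unrestricted: C(6,3) = 20 ways to pick any 3 of the 6.
Subtract selections that omit an entire group: no biologists → C(3,3) = 1; no geologists → C(3,3) = 1.
Both groups omitted at once is impossible, so 20 − 2 = 18.

18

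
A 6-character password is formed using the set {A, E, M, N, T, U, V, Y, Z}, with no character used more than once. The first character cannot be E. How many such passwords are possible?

The first character has 9−1 = 8 choices (anything except E).
The remaining 5 characters are filled from the other 8 symbols without repetition: 8 × 7 × 6 × 5 × 4 = 6720.
Total: 8 × 6720 = 53760.

53760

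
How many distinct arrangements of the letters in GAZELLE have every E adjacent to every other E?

360

Treat the 2 copies of E as a single block. The multiset to arrange is then {EE, A, G, L, L, Z}, 6 items in all.
That gives (6)!/(2!) = 360 arrangements.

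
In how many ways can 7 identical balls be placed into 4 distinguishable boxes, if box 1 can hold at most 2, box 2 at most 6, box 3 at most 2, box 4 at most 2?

Without the upper bounds there are C(10,3) = 120 ways to split 7 among 4 boxes.
Subtract solutions that violate a single cap (substitute x_i' = x_i − (cap_i+1)): x_1 ≥ 3 gives C(7,3) = 35; x_2 ≥ 7 gives C(3,3) = 1; x_3 ≥ 3 gives C(7,3) = 35; x_4 ≥ 3 gives C(7,3) = 35. Together 106.
Add back pairs where two caps are both exceeded: 0 + 4 + 4 + 0 + 0 + 4 = 12.
By inclusion–exclusion the count is 120 − 106 + 12 = 26.

26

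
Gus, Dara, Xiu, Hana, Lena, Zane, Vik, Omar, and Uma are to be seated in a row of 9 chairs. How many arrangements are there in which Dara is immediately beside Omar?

Treat {Dara, Omar} as a single unit. There are 8 units to order, and the pair itself can be ordered 2 ways.
So the count is 2·(8)! = 80640.

80640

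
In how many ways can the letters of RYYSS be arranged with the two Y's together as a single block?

12

Treat the 2 copies of Y as a single block. The multiset to arrange is then {YY, R, S, S}, 4 items in all.
That gives (4)!/(2!) = 12 arrangements.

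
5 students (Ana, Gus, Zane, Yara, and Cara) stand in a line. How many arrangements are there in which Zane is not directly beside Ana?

There are 5! = 120 arrangements in all. If Zane and Ana are adjacent, merging them into one block gives 2·(4)! = 48 arrangements.
Complementary counting: 120 − 48 = 72.

72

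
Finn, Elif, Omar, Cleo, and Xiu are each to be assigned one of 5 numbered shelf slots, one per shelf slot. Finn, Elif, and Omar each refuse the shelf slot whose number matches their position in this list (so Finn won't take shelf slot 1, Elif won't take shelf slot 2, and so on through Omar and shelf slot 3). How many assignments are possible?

Let Aᵢ (for i ∈ {1, 2, 3}) be the placements that put person i in their forbidden shelf slot. Any j of these fix j positions, leaving (5−j)! ways to fill the rest, and there are C(3,j) ways to pick which j.
By inclusion–exclusion, the number of valid placements is Σ_{j=0}^{3} (−1)^j C(3,j)·(5−j)!.
Computing: 120 − 72 + 18 − 2 = 64.

64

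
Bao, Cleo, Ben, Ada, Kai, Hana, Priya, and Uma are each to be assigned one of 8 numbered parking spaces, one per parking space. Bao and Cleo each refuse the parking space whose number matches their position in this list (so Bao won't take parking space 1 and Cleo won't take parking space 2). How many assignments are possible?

30960

Let Aᵢ (for i ∈ {1, 2}) be the placements that put person i in their forbidden parking space. Any j of these fix j positions, leaving (8−j)! ways to fill the rest, and there are C(2,j) ways to pick which j.
By inclusion–exclusion, the number of valid placements is Σ_{j=0}^{2} (−1)^j C(2,j)·(8−j)!.
Computing: 40320 − 10080 + 720 = 30960.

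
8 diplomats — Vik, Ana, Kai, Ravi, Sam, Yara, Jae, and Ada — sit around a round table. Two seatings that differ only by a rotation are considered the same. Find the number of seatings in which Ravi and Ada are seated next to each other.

1440

Treat {Ravi, Ada} as one unit (2 internal orders) and seat the resulting 7 units around the table: (6)! circular arrangements.
So 2 × (6)! = 2 × 720 = 1440.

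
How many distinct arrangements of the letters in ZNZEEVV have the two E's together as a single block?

180

Treat the 2 copies of E as a single block. The multiset to arrange is then {EE, N, V, V, Z, Z}, 6 items in all.
That gives (6)!/(2!·2!) = 180 arrangements.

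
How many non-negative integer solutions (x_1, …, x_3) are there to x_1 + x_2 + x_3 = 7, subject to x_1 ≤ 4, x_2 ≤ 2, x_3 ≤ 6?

Without the upper bounds there are C(9,2) = 36 ways to split 7 among 3 variables.
Subtract solutions that violate a single cap (substitute x_i' = x_i − (cap_i+1)): x_1 ≥ 5 gives C(4,2) = 6; x_2 ≥ 3 gives C(6,2) = 15; x_3 ≥ 7 gives C(2,2) = 1. Together 22.
No two caps can be exceeded simultaneously, so the pair terms are all 0.
By inclusion–exclusion the count is 36 − 22 + 0 = 14.

14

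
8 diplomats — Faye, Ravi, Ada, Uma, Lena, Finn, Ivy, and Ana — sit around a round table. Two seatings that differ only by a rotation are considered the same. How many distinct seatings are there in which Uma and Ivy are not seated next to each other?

All circular seatings of 8 people number (7)! = 5040.
Those with Uma next to Ivy: fuse the pair into one unit and seat 7 units around a circle — 2·(6)! = 1440.
Subtracting, 5040 − 1440 = 3600.

3600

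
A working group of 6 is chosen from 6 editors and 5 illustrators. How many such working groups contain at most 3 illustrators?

381

Split by how many illustrators are chosen (0 through 3).
Sum: C(5,0)·C(6,6) + C(5,1)·C(6,5) + C(5,2)·C(6,4) + C(5,3)·C(6,3) = 1 + 30 + 150 + 200 = 381.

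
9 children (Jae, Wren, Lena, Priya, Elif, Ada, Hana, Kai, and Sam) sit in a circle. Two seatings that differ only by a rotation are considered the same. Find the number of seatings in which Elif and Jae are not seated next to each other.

30240

All circular seatings of 9 people number (8)! = 40320.
Those with Elif next to Jae: fuse the pair into one unit and seat 8 units around a circle — 2·(7)! = 10080.
Subtracting, 40320 − 10080 = 30240.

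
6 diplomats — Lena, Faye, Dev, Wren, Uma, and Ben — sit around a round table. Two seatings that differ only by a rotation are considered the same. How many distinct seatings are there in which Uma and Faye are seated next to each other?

Treat {Uma, Faye} as one unit (2 internal orders) and seat the resulting 5 units around the table: (4)! circular arrangements.
So 2 × (4)! = 2 × 24 = 48.

48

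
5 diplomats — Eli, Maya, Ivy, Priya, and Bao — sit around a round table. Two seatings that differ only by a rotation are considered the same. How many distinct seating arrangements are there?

Seat Eli anywhere (absorbing the rotational symmetry), then permute the other 4: (4)! = 24.

24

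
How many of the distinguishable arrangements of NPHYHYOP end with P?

1260

Fix P in the last position and arrange the remaining 7 letters.
Those 7 letters have H appearing twice and Y appearing twice, giving (7)!/(2!·2!) = 1260.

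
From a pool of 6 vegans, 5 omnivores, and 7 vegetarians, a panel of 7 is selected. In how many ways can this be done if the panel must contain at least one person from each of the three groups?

28987

With no constraint there are C(18,7) = 31824 possible selections.
Selections missing a whole group: no vegans → C(12,7) = 792; no omnivores → C(13,7) = 1716; no vegetarians → C(11,7) = 330.
Add back selections omitting two groups (i.e. drawn from a single group): C(6,7) + C(5,7) + C(7,7) = 1.
By inclusion–exclusion: 31824 − 2838 + 1 = 28987.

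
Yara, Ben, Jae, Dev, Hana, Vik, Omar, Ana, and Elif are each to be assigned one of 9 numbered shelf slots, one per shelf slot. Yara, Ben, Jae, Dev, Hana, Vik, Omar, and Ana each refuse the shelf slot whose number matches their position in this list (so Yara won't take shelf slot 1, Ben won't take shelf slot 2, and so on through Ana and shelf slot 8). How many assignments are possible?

Let Aᵢ (for 1 ≤ i ≤ 8) be the placements that put person i in their forbidden shelf slot. Any j of these fix j positions, leaving (9−j)! ways to fill the rest, and there are C(8,j) ways to pick which j.
By inclusion–exclusion, the number of valid placements is Σ_{j=0}^{8} (−1)^j C(8,j)·(9−j)!.
Computing: 362880 − 322560 + 141120 − 40320 + 8400 − 1344 + 168 − 16 + 1 = 148329.

148329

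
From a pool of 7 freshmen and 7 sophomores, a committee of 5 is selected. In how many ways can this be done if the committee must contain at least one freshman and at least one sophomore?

1960

With no constraint there are C(14,5) = 2002 possible selections.
Subtract selections that omit an entire group: no freshmen → C(7,5) = 21; no sophomores → C(7,5) = 21.
Both groups omitted at once is impossible, so 2002 − 42 = 1960.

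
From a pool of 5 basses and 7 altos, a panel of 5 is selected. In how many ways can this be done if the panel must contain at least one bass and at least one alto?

Total 5-person selections from all 12: C(12,5) = 792.
Selections missing a whole group: no basses → C(7,5) = 21; no altos → C(5,5) = 1.
Both groups omitted at once is impossible, so 792 − 22 = 770.

770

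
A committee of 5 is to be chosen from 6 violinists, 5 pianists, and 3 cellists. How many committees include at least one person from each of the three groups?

1365

With no constraint there are C(14,5) = 2002 possible selections.
Selections missing a whole group: no violinists → C(8,5) = 56; no pianists → C(9,5) = 126; no cellists → C(11,5) = 462.
Add back selections omitting two groups (i.e. drawn from a single group): C(6,5) + C(5,5) + C(3,5) = 7.
By inclusion–exclusion: 2002 − 644 + 7 = 1365.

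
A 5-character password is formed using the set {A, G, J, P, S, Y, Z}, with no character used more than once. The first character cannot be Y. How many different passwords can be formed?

The first character has 7−1 = 6 choices (anything except Y).
The remaining 4 characters are filled from the other 6 symbols without repetition: 6 × 5 × 4 × 3 = 360.
Total: 6 × 360 = 2160.

2160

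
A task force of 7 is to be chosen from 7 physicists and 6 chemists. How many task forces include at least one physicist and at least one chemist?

1715

With no constraint there are C(13,7) = 1716 possible selections.
Selections missing a whole group: no physicists → C(6,7) = 0; no chemists → C(7,7) = 1.
Both groups omitted at once is impossible, so 1716 − 1 = 1715.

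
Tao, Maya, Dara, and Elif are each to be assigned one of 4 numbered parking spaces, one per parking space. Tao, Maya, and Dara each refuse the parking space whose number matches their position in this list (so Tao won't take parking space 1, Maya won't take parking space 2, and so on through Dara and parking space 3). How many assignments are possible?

11

Let Aᵢ (for i ∈ {1, 2, 3}) be the placements that put person i in their forbidden parking space. Any j of these fix j positions, leaving (4−j)! ways to fill the rest, and there are C(3,j) ways to pick which j.
By inclusion–exclusion, the number of valid placements is Σ_{j=0}^{3} (−1)^j C(3,j)·(4−j)!.
Computing: 24 − 18 + 6 − 1 = 11.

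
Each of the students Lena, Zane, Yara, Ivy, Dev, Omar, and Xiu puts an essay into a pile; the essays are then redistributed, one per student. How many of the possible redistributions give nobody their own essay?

This is the derangement count D_7: permutations of 7 items with no fixed point.
By inclusion–exclusion this is Σ_{j=0}^{7} (−1)^j C(7,j)·(7−j)!.
Computing: 5040 − 5040 + 2520 − 840 + 210 − 42 + 7 − 1 = 1854.

1854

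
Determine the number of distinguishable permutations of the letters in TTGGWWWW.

420

TTGGWWWW has 8 letters with G appearing twice, T appearing twice, and W appearing 4 times.
The number of distinct arrangements is 8!/(4!·2!·2!) = 40320/96 = 420.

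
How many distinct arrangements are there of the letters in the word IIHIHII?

The 7 letters of IIHIHII have repeats: H appearing twice and I appearing 5 times.
Dividing 7! = 5040 by 5!·2! = 240 for the repeated letters gives 21.

21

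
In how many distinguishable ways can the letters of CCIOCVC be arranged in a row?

210

The 7 letters of CCIOCVC have repeats: C appearing 4 times.
The number of distinct arrangements is 7!/(4!) = 5040/24 = 210.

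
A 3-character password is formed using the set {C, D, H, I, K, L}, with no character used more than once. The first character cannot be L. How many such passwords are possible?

100

The first character has 6−1 = 5 choices (anything except L).
The remaining 2 characters are filled from the other 5 symbols without repetition: 5 × 4 = 20.
Total: 5 × 20 = 100.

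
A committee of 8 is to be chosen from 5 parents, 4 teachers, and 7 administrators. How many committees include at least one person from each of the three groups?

12201

Unrestricted: C(16,8) = 12870 ways to pick any 8 of the 16.
Subtract selections that omit an entire group: no parents → C(11,8) = 165; no teachers → C(12,8) = 495; no administrators → C(9,8) = 9.
Add back selections omitting two groups (i.e. drawn from a single group): C(5,8) + C(4,8) + C(7,8) = 0.
By inclusion–exclusion: 12870 − 669 + 0 = 12201.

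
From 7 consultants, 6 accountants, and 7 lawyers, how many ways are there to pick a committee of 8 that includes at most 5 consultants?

Split by how many consultants are chosen (0 through 5).
Sum: C(7,0)·C(13,8) + C(7,1)·C(13,7) + C(7,2)·C(13,6) + C(7,3)·C(13,5) + C(7,4)·C(13,4) + C(7,5)·C(13,3) = 1287 + 12012 + 36036 + 45045 + 25025 + 6006 = 125411.

125411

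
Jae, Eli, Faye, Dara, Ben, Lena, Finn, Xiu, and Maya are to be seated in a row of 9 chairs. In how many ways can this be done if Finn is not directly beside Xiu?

Of the 9! = 362880 arrangements, those with Finn and Xiu adjacent number 2 × 8! = 80640 (treat the pair as a block with 2 internal orders).
So 362880 − 80640 = 282240 arrangements keep them apart.

282240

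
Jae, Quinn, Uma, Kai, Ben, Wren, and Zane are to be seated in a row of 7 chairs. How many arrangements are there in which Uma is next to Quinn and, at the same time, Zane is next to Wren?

480

Treat {Uma,Quinn} as one block (2 orders) and {Zane,Wren} as another (2 orders).
That leaves 5 units to arrange: 2 × 2 × 5! = 4 × 120 = 480.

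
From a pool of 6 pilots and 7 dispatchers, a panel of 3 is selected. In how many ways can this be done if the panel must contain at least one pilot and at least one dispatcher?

With no constraint there are C(13,3) = 286 possible selections.
Subtract selections that omit an entire group: no pilots → C(7,3) = 35; no dispatchers → C(6,3) = 20.
Both groups omitted at once is impossible, so 286 − 55 = 231.

231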